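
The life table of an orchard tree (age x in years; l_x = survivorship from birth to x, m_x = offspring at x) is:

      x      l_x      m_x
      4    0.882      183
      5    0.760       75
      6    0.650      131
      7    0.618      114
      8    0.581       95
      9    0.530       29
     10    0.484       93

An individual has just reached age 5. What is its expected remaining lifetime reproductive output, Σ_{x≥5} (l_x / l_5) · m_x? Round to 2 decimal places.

l_5 = 0.760. Conditional survival from age 5 to x is l_x / l_5.
  x=5: (0.760/0.760) × 75 = 75.0000
  x=6: (0.650/0.760) × 131 = 112.0395
  x=7: (0.618/0.760) × 114 = 92.7000
  x=8: (0.581/0.760) × 95 = 72.6250
  x=9: (0.530/0.760) × 29 = 20.2237
  x=10: (0.484/0.760) × 93 = 59.2263
Sum = 75.0000 + 112.0395 + 92.7000 + 72.6250 + 20.2237 + 59.2263 = 431.8145

431.81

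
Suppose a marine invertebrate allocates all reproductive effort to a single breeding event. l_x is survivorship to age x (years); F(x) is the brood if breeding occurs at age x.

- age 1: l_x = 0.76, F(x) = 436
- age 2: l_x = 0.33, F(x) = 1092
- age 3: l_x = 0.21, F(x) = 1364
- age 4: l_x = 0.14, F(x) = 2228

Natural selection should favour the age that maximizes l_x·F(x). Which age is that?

Expected offspring if breeding at age x = l_x × F(x):
  age 1: 0.76 × 436 = 331.360
  age 2: 0.33 × 1092 = 360.360
  age 3: 0.21 × 1364 = 286.440
  age 4: 0.14 × 2228 = 311.920
Maximum at age 2 (360.360).

2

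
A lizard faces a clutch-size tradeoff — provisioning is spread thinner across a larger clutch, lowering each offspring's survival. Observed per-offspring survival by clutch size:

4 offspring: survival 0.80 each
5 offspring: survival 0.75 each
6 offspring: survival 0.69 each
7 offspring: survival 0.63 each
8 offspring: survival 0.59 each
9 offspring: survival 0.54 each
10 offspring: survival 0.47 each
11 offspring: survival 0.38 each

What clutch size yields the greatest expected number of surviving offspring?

Expected surviving offspring = c × s(c):
  c=4: 4 × 0.80 = 3.200
  c=5: 5 × 0.75 = 3.750
  c=6: 6 × 0.69 = 4.140
  c=7: 7 × 0.63 = 4.410
  c=8: 8 × 0.59 = 4.720
  c=9: 9 × 0.54 = 4.860
  c=10: 10 × 0.47 = 4.700
  c=11: 11 × 0.38 = 4.180
Maximum at c = 9 (4.860 surviving offspring).

9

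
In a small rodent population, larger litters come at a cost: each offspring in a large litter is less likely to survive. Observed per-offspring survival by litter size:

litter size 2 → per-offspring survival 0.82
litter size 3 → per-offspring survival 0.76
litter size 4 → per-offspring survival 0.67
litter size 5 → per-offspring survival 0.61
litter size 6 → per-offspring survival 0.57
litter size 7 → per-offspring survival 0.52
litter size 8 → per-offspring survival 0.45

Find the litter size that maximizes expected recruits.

7

Expected recruits = c × s(c):
  c=2: 2 × 0.82 = 1.640
  c=3: 3 × 0.76 = 2.280
  c=4: 4 × 0.67 = 2.680
  c=5: 5 × 0.61 = 3.050
  c=6: 6 × 0.57 = 3.420
  c=7: 7 × 0.52 = 3.640
  c=8: 8 × 0.45 = 3.600
Maximum at c = 7 (3.640 recruits).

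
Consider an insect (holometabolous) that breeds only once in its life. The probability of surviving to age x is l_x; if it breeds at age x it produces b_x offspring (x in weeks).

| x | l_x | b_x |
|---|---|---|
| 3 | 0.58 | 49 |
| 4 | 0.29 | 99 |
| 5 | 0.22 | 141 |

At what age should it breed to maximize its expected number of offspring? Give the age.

5

Expected offspring if breeding at age x = l_x × b_x:
  age 3: 0.58 × 49 = 28.420
  age 4: 0.29 × 99 = 28.710
  age 5: 0.22 × 141 = 31.020
Maximum at age 5 (31.020).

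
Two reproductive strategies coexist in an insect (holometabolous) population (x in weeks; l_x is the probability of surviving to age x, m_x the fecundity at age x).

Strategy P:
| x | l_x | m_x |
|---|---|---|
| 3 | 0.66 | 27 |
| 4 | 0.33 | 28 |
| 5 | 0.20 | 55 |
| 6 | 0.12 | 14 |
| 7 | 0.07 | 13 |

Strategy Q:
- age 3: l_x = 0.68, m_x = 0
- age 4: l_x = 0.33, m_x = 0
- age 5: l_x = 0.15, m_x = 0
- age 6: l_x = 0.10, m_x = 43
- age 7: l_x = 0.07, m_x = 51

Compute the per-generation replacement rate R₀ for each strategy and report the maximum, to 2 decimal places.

40.65

Strategy P: R₀ = 0.66×27 + 0.33×28 + 0.20×55 + 0.12×14 + 0.07×13 = 40.6500
Strategy Q: R₀ = 0.68×0 + 0.33×0 + 0.15×0 + 0.10×43 + 0.07×51 = 7.8700
Highest R₀: strategy P with 40.6500.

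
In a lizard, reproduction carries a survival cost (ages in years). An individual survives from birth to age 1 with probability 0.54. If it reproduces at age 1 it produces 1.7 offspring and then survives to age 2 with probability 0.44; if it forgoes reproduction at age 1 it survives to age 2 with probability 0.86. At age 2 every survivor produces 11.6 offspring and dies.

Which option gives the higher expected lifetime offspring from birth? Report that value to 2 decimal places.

5.39

breed at age 1: R₀ = 0.54 × (1.7 + 0.44 × 11.6) = 0.54 × 6.8040 = 3.6742
delay to age 2: R₀ = 0.54 × (0.86 × 11.6) = 0.54 × 9.9760 = 5.3870
Higher: delay to age 2 (5.3870).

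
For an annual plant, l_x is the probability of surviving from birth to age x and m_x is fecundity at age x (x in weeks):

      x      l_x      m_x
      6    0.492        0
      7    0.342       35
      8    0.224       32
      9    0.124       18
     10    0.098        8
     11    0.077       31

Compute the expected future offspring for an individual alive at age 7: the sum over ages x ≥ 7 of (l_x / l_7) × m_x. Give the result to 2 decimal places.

71.76

l_7 = 0.342. Conditional survival from age 7 to x is l_x / l_7.
  x=7: (0.342/0.342) × 35 = 35.0000
  x=8: (0.224/0.342) × 32 = 20.9591
  x=9: (0.124/0.342) × 18 = 6.5263
  x=10: (0.098/0.342) × 8 = 2.2924
  x=11: (0.077/0.342) × 31 = 6.9795
Sum = 35.0000 + 20.9591 + 6.5263 + 2.2924 + 6.9795 = 71.7573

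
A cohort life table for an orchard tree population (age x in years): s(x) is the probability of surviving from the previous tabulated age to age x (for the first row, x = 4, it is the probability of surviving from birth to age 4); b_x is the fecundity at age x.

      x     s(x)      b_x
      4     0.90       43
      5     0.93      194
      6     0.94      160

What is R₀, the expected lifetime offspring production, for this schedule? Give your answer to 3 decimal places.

326.963

Survivorship from birth: l_x = s_4·s_5·…·s_x.
  l_4 = 0.90000
  l_5 = 0.83700
  l_6 = 0.78678
R₀ = Σ l_x b_x:
  age 4: 0.90000 × 43 = 38.7000
  age 5: 0.83700 × 194 = 162.3780
  age 6: 0.78678 × 160 = 125.8848
R₀ = 38.7000 + 162.3780 + 125.8848 = 326.9628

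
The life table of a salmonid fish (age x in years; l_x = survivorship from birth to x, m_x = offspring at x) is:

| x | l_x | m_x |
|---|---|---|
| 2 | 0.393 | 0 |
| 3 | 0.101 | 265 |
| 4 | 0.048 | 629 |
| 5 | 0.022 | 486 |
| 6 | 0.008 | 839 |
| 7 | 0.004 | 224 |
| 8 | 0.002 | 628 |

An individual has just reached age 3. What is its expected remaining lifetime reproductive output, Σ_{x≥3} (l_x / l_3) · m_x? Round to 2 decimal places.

l_3 = 0.101. Conditional survival from age 3 to x is l_x / l_3.
  x=3: (0.101/0.101) × 265 = 265.0000
  x=4: (0.048/0.101) × 629 = 298.9307
  x=5: (0.022/0.101) × 486 = 105.8614
  x=6: (0.008/0.101) × 839 = 66.4554
  x=7: (0.004/0.101) × 224 = 8.8713
  x=8: (0.002/0.101) × 628 = 12.4356
Sum = 265.0000 + 298.9307 + 105.8614 + 66.4554 + 8.8713 + 12.4356 = 757.5545

757.55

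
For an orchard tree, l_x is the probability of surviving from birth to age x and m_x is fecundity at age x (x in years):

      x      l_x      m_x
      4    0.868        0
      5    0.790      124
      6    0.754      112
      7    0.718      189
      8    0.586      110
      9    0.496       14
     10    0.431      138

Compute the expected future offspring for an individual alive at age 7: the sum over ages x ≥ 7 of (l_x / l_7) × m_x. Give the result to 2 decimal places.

371.29

l_7 = 0.718. Conditional survival from age 7 to x is l_x / l_7.
  x=7: (0.718/0.718) × 189 = 189.0000
  x=8: (0.586/0.718) × 110 = 89.7772
  x=9: (0.496/0.718) × 14 = 9.6713
  x=10: (0.431/0.718) × 138 = 82.8384
Sum = 189.0000 + 89.7772 + 9.6713 + 82.8384 = 371.2869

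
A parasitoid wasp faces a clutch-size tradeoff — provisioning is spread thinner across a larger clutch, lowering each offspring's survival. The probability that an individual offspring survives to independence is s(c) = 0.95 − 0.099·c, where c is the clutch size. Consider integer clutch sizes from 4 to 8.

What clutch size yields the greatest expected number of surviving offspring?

Expected surviving offspring = c × s(c):
  c=4: 4 × 0.554 = 2.216
  c=5: 5 × 0.455 = 2.275
  c=6: 6 × 0.356 = 2.136
  c=7: 7 × 0.257 = 1.799
  c=8: 8 × 0.158 = 1.264
Maximum at c = 5 (2.275 surviving offspring).

5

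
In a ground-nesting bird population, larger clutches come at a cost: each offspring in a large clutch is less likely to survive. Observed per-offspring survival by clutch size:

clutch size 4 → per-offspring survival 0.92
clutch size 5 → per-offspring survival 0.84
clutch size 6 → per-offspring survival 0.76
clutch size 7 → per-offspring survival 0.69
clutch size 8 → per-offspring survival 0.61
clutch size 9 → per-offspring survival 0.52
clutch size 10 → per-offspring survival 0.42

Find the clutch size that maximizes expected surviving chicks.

8

Expected surviving chicks = c × s(c):
  c=4: 4 × 0.92 = 3.680
  c=5: 5 × 0.84 = 4.200
  c=6: 6 × 0.76 = 4.560
  c=7: 7 × 0.69 = 4.830
  c=8: 8 × 0.61 = 4.880
  c=9: 9 × 0.52 = 4.680
  c=10: 10 × 0.42 = 4.200
Maximum at c = 8 (4.880 surviving chicks).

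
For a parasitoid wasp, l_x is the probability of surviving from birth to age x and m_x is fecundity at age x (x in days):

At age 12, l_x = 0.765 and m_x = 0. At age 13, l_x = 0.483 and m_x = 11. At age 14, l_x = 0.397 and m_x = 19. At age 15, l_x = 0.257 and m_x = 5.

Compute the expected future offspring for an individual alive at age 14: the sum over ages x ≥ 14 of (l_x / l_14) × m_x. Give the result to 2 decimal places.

l_14 = 0.397. Conditional survival from age 14 to x is l_x / l_14.
  x=14: (0.397/0.397) × 19 = 19.0000
  x=15: (0.257/0.397) × 5 = 3.2368
Sum = 19.0000 + 3.2368 = 22.2368

22.24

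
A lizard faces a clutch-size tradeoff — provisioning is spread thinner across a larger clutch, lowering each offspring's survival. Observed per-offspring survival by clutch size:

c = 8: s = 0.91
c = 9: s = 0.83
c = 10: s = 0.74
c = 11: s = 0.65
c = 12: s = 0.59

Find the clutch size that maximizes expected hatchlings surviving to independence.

Expected hatchlings surviving to independence = c × s(c):
  c=8: 8 × 0.91 = 7.280
  c=9: 9 × 0.83 = 7.470
  c=10: 10 × 0.74 = 7.400
  c=11: 11 × 0.65 = 7.150
  c=12: 12 × 0.59 = 7.080
Maximum at c = 9 (7.470 hatchlings surviving to independence).

9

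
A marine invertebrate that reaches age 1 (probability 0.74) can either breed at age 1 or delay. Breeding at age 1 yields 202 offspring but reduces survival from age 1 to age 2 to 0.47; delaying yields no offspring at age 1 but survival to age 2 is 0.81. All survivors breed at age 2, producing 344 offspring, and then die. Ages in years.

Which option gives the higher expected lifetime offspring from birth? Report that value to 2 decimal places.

breed at age 1: R₀ = 0.74 × (202 + 0.47 × 344) = 0.74 × 363.6800 = 269.1232
delay to age 2: R₀ = 0.74 × (0.81 × 344) = 0.74 × 278.6400 = 206.1936
Higher: breed at age 1 (269.1232).

269.12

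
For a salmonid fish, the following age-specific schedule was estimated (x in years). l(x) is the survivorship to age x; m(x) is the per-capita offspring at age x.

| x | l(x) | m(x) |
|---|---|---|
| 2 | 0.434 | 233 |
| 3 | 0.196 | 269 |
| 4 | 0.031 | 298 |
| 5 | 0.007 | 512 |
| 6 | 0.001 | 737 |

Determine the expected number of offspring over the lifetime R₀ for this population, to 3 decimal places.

167.405

R₀ = Σ l(x) m(x):
  age 2: 0.434 × 233 = 101.1220
  age 3: 0.196 × 269 = 52.7240
  age 4: 0.031 × 298 = 9.2380
  age 5: 0.007 × 512 = 3.5840
  age 6: 0.001 × 737 = 0.7370
R₀ = 101.1220 + 52.7240 + 9.2380 + 3.5840 + 0.7370 = 167.4050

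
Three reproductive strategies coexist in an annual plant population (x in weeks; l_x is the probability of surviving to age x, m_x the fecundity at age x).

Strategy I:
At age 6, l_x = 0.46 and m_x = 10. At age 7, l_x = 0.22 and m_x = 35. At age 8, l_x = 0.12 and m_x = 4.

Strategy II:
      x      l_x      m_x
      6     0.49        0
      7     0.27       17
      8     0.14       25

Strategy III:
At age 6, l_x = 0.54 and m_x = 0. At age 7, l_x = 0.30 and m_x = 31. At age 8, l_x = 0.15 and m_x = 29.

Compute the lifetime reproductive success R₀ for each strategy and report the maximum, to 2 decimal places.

13.65

Strategy I: R₀ = 0.46×10 + 0.22×35 + 0.12×4 = 12.7800
Strategy II: R₀ = 0.49×0 + 0.27×17 + 0.14×25 = 8.0900
Strategy III: R₀ = 0.54×0 + 0.30×31 + 0.15×29 = 13.6500
Highest R₀: strategy III with 13.6500.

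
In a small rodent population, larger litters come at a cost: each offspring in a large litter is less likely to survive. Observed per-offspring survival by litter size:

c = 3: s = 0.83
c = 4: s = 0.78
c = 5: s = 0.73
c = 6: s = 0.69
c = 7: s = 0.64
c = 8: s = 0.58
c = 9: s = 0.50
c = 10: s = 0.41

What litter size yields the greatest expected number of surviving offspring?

8

Expected surviving offspring = c × s(c):
  c=3: 3 × 0.83 = 2.490
  c=4: 4 × 0.78 = 3.120
  c=5: 5 × 0.73 = 3.650
  c=6: 6 × 0.69 = 4.140
  c=7: 7 × 0.64 = 4.480
  c=8: 8 × 0.58 = 4.640
  c=9: 9 × 0.50 = 4.500
  c=10: 10 × 0.41 = 4.100
Maximum at c = 8 (4.640 surviving offspring).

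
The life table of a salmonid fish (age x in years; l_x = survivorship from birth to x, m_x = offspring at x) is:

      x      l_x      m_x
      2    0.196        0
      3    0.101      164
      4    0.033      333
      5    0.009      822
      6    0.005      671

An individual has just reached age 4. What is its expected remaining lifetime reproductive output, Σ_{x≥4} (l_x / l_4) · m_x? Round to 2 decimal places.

658.85

l_4 = 0.033. Conditional survival from age 4 to x is l_x / l_4.
  x=4: (0.033/0.033) × 333 = 333.0000
  x=5: (0.009/0.033) × 822 = 224.1818
  x=6: (0.005/0.033) × 671 = 101.6667
Sum = 333.0000 + 224.1818 + 101.6667 = 658.8485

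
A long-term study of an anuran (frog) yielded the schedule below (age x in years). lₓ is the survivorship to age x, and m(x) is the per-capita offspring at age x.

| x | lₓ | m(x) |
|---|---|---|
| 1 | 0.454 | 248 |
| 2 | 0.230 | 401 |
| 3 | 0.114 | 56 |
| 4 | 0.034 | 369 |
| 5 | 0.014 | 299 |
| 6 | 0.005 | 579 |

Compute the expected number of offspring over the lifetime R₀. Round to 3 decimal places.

230.833

R₀ = Σ lₓ m(x):
  age 1: 0.454 × 248 = 112.5920
  age 2: 0.230 × 401 = 92.2300
  age 3: 0.114 × 56 = 6.3840
  age 4: 0.034 × 369 = 12.5460
  age 5: 0.014 × 299 = 4.1860
  age 6: 0.005 × 579 = 2.8950
R₀ = 112.5920 + 92.2300 + 6.3840 + 12.5460 + 4.1860 + 2.8950 = 230.8330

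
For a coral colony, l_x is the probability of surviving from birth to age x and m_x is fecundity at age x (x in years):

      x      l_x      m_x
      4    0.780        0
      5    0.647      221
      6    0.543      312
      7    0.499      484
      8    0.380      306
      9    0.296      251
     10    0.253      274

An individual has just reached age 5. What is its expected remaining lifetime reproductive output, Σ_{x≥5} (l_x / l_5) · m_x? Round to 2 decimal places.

l_5 = 0.647. Conditional survival from age 5 to x is l_x / l_5.
  x=5: (0.647/0.647) × 221 = 221.0000
  x=6: (0.543/0.647) × 312 = 261.8485
  x=7: (0.499/0.647) × 484 = 373.2859
  x=8: (0.380/0.647) × 306 = 179.7218
  x=9: (0.296/0.647) × 251 = 114.8315
  x=10: (0.253/0.647) × 274 = 107.1437
Sum = 221.0000 + 261.8485 + 373.2859 + 179.7218 + 114.8315 + 107.1437 = 1257.8315

1257.83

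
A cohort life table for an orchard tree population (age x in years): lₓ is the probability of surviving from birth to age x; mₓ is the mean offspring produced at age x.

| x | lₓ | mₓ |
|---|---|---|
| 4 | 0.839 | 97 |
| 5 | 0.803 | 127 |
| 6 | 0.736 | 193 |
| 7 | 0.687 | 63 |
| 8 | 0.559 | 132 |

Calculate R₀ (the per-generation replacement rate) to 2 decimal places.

R₀ = Σ lₓ mₓ:
  age 4: 0.839 × 97 = 81.3830
  age 5: 0.803 × 127 = 101.9810
  age 6: 0.736 × 193 = 142.0480
  age 7: 0.687 × 63 = 43.2810
  age 8: 0.559 × 132 = 73.7880
R₀ = 81.3830 + 101.9810 + 142.0480 + 43.2810 + 73.7880 = 442.4810

442.48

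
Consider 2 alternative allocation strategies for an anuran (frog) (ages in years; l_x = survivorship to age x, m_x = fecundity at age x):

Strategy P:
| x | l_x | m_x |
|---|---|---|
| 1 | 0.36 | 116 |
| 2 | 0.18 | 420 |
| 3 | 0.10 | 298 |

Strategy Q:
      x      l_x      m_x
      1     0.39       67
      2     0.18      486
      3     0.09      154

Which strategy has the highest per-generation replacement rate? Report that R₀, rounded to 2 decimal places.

147.16

Strategy P: R₀ = 0.36×116 + 0.18×420 + 0.10×298 = 147.1600
Strategy Q: R₀ = 0.39×67 + 0.18×486 + 0.09×154 = 127.4700
Highest R₀: strategy P with 147.1600.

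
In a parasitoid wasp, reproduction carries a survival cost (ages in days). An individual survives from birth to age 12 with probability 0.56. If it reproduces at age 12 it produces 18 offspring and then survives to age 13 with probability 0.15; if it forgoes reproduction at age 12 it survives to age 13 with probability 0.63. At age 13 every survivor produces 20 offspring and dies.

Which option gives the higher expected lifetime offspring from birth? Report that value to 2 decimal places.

11.76

breed at age 12: R₀ = 0.56 × (18 + 0.15 × 20) = 0.56 × 21.0000 = 11.7600
delay to age 13: R₀ = 0.56 × (0.63 × 20) = 0.56 × 12.6000 = 7.0560
Higher: breed at age 12 (11.7600).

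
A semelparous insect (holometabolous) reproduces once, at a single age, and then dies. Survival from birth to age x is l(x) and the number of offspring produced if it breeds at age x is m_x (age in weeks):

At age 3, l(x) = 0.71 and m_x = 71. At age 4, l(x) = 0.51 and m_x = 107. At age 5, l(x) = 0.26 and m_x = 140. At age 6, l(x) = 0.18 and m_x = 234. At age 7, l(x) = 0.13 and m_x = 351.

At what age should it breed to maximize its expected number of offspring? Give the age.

4

Expected offspring if breeding at age x = l(x) × m_x:
  age 3: 0.71 × 71 = 50.410
  age 4: 0.51 × 107 = 54.570
  age 5: 0.26 × 140 = 36.400
  age 6: 0.18 × 234 = 42.120
  age 7: 0.13 × 351 = 45.630
Maximum at age 4 (54.570).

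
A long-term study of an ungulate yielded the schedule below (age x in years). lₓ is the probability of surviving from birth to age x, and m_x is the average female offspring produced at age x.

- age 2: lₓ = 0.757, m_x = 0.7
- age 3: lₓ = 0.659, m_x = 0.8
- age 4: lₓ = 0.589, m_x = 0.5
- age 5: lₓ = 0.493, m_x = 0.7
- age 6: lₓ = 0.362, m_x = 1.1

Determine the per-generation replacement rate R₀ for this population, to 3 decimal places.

2.095

R₀ = Σ lₓ m_x:
  age 2: 0.757 × 0.7 = 0.5299
  age 3: 0.659 × 0.8 = 0.5272
  age 4: 0.589 × 0.5 = 0.2945
  age 5: 0.493 × 0.7 = 0.3451
  age 6: 0.362 × 1.1 = 0.3982
R₀ = 0.5299 + 0.5272 + 0.2945 + 0.3451 + 0.3982 = 2.0949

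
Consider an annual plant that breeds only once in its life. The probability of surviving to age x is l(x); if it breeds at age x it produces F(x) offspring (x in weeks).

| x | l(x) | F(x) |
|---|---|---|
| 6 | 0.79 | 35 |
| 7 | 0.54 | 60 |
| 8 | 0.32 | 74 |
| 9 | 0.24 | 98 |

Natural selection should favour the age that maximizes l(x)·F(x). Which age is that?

Expected offspring if breeding at age x = l(x) × F(x):
  age 6: 0.79 × 35 = 27.650
  age 7: 0.54 × 60 = 32.400
  age 8: 0.32 × 74 = 23.680
  age 9: 0.24 × 98 = 23.520
Maximum at age 7 (32.400).

7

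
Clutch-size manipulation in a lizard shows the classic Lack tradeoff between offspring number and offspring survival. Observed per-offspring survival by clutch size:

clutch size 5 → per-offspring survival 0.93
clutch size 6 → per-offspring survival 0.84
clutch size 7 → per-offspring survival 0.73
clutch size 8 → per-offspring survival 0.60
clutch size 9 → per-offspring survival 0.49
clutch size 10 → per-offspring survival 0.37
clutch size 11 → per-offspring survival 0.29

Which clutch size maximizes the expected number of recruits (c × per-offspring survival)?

Expected recruits = c × s(c):
  c=5: 5 × 0.93 = 4.650
  c=6: 6 × 0.84 = 5.040
  c=7: 7 × 0.73 = 5.110
  c=8: 8 × 0.60 = 4.800
  c=9: 9 × 0.49 = 4.410
  c=10: 10 × 0.37 = 3.700
  c=11: 11 × 0.29 = 3.190
Maximum at c = 7 (5.110 recruits).

7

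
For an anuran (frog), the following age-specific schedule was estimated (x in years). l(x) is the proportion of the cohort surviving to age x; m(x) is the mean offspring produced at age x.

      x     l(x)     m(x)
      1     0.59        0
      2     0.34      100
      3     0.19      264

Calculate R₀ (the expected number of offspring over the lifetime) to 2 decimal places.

84.16

R₀ = Σ l(x) m(x):
  age 1: 0.59 × 0 = 0.0000
  age 2: 0.34 × 100 = 34.0000
  age 3: 0.19 × 264 = 50.1600
R₀ = 0.0000 + 34.0000 + 50.1600 = 84.1600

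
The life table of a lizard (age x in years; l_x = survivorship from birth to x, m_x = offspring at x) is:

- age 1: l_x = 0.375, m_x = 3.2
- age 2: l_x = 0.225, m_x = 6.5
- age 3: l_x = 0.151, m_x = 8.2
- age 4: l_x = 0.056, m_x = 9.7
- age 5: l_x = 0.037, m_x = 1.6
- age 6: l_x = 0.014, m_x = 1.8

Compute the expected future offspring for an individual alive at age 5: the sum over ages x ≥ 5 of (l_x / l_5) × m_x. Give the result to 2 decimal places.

l_5 = 0.037. Conditional survival from age 5 to x is l_x / l_5.
  x=5: (0.037/0.037) × 1.6 = 1.6000
  x=6: (0.014/0.037) × 1.8 = 0.6811
Sum = 1.6000 + 0.6811 = 2.2811

2.28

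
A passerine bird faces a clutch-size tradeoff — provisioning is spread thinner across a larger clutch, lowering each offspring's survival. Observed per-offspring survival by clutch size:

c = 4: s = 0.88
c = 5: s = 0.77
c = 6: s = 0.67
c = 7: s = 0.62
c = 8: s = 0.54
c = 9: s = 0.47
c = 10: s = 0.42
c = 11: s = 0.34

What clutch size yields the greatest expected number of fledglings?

Expected fledglings = c × s(c):
  c=4: 4 × 0.88 = 3.520
  c=5: 5 × 0.77 = 3.850
  c=6: 6 × 0.67 = 4.020
  c=7: 7 × 0.62 = 4.340
  c=8: 8 × 0.54 = 4.320
  c=9: 9 × 0.47 = 4.230
  c=10: 10 × 0.42 = 4.200
  c=11: 11 × 0.34 = 3.740
Maximum at c = 7 (4.340 fledglings).

7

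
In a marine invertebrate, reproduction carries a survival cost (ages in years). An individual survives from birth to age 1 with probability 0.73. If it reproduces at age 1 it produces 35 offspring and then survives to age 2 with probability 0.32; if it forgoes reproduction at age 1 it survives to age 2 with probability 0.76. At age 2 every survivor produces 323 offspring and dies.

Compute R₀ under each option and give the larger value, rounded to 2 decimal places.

breed at age 1: R₀ = 0.73 × (35 + 0.32 × 323) = 0.73 × 138.3600 = 101.0028
delay to age 2: R₀ = 0.73 × (0.76 × 323) = 0.73 × 245.4800 = 179.2004
Higher: delay to age 2 (179.2004).

179.20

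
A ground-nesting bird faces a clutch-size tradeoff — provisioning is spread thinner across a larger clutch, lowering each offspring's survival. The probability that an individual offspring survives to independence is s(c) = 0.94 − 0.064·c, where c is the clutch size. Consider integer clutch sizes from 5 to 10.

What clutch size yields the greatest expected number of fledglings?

7

Expected fledglings = c × s(c):
  c=5: 5 × 0.620 = 3.100
  c=6: 6 × 0.556 = 3.336
  c=7: 7 × 0.492 = 3.444
  c=8: 8 × 0.428 = 3.424
  c=9: 9 × 0.364 = 3.276
  c=10: 10 × 0.300 = 3.000
Maximum at c = 7 (3.444 fledglings).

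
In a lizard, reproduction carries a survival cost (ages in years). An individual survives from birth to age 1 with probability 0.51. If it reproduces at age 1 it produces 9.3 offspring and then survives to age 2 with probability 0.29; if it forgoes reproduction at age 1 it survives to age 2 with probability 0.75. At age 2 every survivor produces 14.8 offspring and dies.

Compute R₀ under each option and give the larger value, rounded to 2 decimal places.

breed at age 1: R₀ = 0.51 × (9.3 + 0.29 × 14.8) = 0.51 × 13.5920 = 6.9319
delay to age 2: R₀ = 0.51 × (0.75 × 14.8) = 0.51 × 11.1000 = 5.6610
Higher: breed at age 1 (6.9319).

6.93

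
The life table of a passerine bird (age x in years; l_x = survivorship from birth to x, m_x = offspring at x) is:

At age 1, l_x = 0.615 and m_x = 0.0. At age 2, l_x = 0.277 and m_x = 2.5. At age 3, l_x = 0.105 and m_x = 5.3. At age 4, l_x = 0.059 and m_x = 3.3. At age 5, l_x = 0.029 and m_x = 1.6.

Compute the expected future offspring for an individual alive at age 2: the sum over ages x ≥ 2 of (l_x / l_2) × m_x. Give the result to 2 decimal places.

5.38

l_2 = 0.277. Conditional survival from age 2 to x is l_x / l_2.
  x=2: (0.277/0.277) × 2.5 = 2.5000
  x=3: (0.105/0.277) × 5.3 = 2.0090
  x=4: (0.059/0.277) × 3.3 = 0.7029
  x=5: (0.029/0.277) × 1.6 = 0.1675
Sum = 2.5000 + 2.0090 + 0.7029 + 0.1675 = 5.3794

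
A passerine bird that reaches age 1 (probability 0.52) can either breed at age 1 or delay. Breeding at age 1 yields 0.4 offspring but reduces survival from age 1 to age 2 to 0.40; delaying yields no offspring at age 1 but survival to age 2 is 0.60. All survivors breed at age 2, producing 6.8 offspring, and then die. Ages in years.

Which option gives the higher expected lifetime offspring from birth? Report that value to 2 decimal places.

2.12

breed at age 1: R₀ = 0.52 × (0.4 + 0.40 × 6.8) = 0.52 × 3.1200 = 1.6224
delay to age 2: R₀ = 0.52 × (0.60 × 6.8) = 0.52 × 4.0800 = 2.1216
Higher: delay to age 2 (2.1216).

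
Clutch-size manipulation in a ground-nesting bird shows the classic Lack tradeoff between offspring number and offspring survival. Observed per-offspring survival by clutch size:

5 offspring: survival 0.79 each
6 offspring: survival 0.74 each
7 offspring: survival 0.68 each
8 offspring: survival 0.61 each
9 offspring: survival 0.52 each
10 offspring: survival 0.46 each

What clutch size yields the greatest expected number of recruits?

8

Expected recruits = c × s(c):
  c=5: 5 × 0.79 = 3.950
  c=6: 6 × 0.74 = 4.440
  c=7: 7 × 0.68 = 4.760
  c=8: 8 × 0.61 = 4.880
  c=9: 9 × 0.52 = 4.680
  c=10: 10 × 0.46 = 4.600
Maximum at c = 8 (4.880 recruits).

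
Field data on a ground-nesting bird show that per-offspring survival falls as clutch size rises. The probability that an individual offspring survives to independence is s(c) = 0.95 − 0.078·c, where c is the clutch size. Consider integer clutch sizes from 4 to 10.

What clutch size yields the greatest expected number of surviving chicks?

Expected surviving chicks = c × s(c):
  c=4: 4 × 0.638 = 2.552
  c=5: 5 × 0.560 = 2.800
  c=6: 6 × 0.482 = 2.892
  c=7: 7 × 0.404 = 2.828
  c=8: 8 × 0.326 = 2.608
  c=9: 9 × 0.248 = 2.232
  c=10: 10 × 0.170 = 1.700
Maximum at c = 6 (2.892 surviving chicks).

6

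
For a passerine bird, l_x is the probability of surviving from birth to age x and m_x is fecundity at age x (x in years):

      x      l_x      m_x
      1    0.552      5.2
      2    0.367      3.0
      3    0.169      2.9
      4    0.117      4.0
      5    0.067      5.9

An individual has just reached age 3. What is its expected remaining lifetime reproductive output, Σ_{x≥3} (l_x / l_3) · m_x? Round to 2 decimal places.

l_3 = 0.169. Conditional survival from age 3 to x is l_x / l_3.
  x=3: (0.169/0.169) × 2.9 = 2.9000
  x=4: (0.117/0.169) × 4.0 = 2.7692
  x=5: (0.067/0.169) × 5.9 = 2.3391
Sum = 2.9000 + 2.7692 + 2.3391 = 8.0083

8.01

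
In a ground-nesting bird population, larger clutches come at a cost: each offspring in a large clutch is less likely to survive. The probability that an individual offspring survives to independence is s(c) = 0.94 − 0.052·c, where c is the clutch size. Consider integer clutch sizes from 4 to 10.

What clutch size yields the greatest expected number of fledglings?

9

Expected fledglings = c × s(c):
  c=4: 4 × 0.732 = 2.928
  c=5: 5 × 0.680 = 3.400
  c=6: 6 × 0.628 = 3.768
  c=7: 7 × 0.576 = 4.032
  c=8: 8 × 0.524 = 4.192
  c=9: 9 × 0.472 = 4.248
  c=10: 10 × 0.420 = 4.200
Maximum at c = 9 (4.248 fledglings).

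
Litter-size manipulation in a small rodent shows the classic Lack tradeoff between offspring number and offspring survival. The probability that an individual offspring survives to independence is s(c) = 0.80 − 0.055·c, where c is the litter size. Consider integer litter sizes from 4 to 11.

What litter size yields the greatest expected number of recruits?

Expected recruits = c × s(c):
  c=4: 4 × 0.580 = 2.320
  c=5: 5 × 0.525 = 2.625
  c=6: 6 × 0.470 = 2.820
  c=7: 7 × 0.415 = 2.905
  c=8: 8 × 0.360 = 2.880
  c=9: 9 × 0.305 = 2.745
  c=10: 10 × 0.250 = 2.500
  c=11: 11 × 0.195 = 2.145
Maximum at c = 7 (2.905 recruits).

7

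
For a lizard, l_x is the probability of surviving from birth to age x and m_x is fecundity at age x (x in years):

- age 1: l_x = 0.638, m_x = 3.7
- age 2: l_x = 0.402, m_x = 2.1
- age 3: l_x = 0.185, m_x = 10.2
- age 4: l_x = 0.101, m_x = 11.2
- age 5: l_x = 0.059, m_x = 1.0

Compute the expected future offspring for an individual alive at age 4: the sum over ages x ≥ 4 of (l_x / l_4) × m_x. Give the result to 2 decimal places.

11.78

l_4 = 0.101. Conditional survival from age 4 to x is l_x / l_4.
  x=4: (0.101/0.101) × 11.2 = 11.2000
  x=5: (0.059/0.101) × 1.0 = 0.5842
Sum = 11.2000 + 0.5842 = 11.7842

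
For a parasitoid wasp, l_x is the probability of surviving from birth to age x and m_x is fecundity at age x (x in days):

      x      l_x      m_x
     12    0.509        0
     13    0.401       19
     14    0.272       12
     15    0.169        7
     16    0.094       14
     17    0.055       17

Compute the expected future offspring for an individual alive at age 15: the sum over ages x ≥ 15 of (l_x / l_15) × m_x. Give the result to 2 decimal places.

20.32

l_15 = 0.169. Conditional survival from age 15 to x is l_x / l_15.
  x=15: (0.169/0.169) × 7 = 7.0000
  x=16: (0.094/0.169) × 14 = 7.7870
  x=17: (0.055/0.169) × 17 = 5.5325
Sum = 7.0000 + 7.7870 + 5.5325 = 20.3195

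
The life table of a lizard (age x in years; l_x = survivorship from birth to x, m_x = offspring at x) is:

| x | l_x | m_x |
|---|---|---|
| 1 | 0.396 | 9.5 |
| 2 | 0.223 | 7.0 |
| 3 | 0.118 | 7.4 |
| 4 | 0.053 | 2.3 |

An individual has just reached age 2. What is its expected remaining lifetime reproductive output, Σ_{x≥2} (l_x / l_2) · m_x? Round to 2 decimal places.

11.46

l_2 = 0.223. Conditional survival from age 2 to x is l_x / l_2.
  x=2: (0.223/0.223) × 7.0 = 7.0000
  x=3: (0.118/0.223) × 7.4 = 3.9157
  x=4: (0.053/0.223) × 2.3 = 0.5466
Sum = 7.0000 + 3.9157 + 0.5466 = 11.4623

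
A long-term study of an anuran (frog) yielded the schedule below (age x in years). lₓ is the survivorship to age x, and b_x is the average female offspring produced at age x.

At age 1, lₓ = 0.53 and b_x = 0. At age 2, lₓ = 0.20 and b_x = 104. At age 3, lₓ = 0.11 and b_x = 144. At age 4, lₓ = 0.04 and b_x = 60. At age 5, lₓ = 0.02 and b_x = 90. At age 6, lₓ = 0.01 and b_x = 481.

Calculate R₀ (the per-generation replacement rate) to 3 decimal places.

45.650

R₀ = Σ lₓ b_x:
  age 1: 0.53 × 0 = 0.0000
  age 2: 0.20 × 104 = 20.8000
  age 3: 0.11 × 144 = 15.8400
  age 4: 0.04 × 60 = 2.4000
  age 5: 0.02 × 90 = 1.8000
  age 6: 0.01 × 481 = 4.8100
R₀ = 0.0000 + 20.8000 + 15.8400 + 2.4000 + 1.8000 + 4.8100 = 45.6500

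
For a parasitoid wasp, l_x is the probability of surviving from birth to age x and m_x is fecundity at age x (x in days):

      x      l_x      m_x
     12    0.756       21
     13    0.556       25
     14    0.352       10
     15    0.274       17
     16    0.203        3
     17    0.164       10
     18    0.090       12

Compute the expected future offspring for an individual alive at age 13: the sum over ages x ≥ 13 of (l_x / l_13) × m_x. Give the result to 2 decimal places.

l_13 = 0.556. Conditional survival from age 13 to x is l_x / l_13.
  x=13: (0.556/0.556) × 25 = 25.0000
  x=14: (0.352/0.556) × 10 = 6.3309
  x=15: (0.274/0.556) × 17 = 8.3777
  x=16: (0.203/0.556) × 3 = 1.0953
  x=17: (0.164/0.556) × 10 = 2.9496
  x=18: (0.090/0.556) × 12 = 1.9424
Sum = 25.0000 + 6.3309 + 8.3777 + 1.0953 + 2.9496 + 1.9424 = 45.6960

45.70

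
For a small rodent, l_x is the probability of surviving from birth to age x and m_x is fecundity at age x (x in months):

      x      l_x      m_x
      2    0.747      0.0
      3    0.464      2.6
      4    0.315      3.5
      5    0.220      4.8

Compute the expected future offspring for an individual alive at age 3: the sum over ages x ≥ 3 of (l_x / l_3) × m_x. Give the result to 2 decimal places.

7.25

l_3 = 0.464. Conditional survival from age 3 to x is l_x / l_3.
  x=3: (0.464/0.464) × 2.6 = 2.6000
  x=4: (0.315/0.464) × 3.5 = 2.3761
  x=5: (0.220/0.464) × 4.8 = 2.2759
Sum = 2.6000 + 2.3761 + 2.2759 = 7.2519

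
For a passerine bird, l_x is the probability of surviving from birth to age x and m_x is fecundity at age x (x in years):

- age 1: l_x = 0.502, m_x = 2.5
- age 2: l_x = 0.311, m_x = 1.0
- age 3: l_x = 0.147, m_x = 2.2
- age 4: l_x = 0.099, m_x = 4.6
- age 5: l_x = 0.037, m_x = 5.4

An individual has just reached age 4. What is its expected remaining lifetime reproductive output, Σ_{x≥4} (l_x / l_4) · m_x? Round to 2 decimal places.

l_4 = 0.099. Conditional survival from age 4 to x is l_x / l_4.
  x=4: (0.099/0.099) × 4.6 = 4.6000
  x=5: (0.037/0.099) × 5.4 = 2.0182
Sum = 4.6000 + 2.0182 = 6.6182

6.62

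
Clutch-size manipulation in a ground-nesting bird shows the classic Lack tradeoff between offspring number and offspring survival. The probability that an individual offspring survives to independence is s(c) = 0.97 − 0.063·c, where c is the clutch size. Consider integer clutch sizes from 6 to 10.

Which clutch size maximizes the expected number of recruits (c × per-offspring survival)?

Expected recruits = c × s(c):
  c=6: 6 × 0.592 = 3.552
  c=7: 7 × 0.529 = 3.703
  c=8: 8 × 0.466 = 3.728
  c=9: 9 × 0.403 = 3.627
  c=10: 10 × 0.340 = 3.400
Maximum at c = 8 (3.728 recruits).

8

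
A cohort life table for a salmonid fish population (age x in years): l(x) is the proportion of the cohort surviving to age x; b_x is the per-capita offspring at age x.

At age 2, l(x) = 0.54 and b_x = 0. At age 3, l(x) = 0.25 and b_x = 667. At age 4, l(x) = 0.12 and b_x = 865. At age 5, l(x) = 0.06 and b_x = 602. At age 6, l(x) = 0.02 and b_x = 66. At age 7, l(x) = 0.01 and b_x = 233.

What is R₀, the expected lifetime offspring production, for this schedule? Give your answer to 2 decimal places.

310.32

R₀ = Σ l(x) b_x:
  age 2: 0.54 × 0 = 0.0000
  age 3: 0.25 × 667 = 166.7500
  age 4: 0.12 × 865 = 103.8000
  age 5: 0.06 × 602 = 36.1200
  age 6: 0.02 × 66 = 1.3200
  age 7: 0.01 × 233 = 2.3300
R₀ = 0.0000 + 166.7500 + 103.8000 + 36.1200 + 1.3200 + 2.3300 = 310.3200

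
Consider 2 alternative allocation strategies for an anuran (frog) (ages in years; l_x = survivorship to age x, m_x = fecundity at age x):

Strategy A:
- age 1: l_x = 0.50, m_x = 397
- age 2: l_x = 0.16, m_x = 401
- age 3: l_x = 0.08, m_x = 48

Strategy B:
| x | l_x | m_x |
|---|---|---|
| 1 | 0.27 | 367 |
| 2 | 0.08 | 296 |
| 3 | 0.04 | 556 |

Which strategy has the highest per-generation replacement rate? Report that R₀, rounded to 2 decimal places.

266.50

Strategy A: R₀ = 0.50×397 + 0.16×401 + 0.08×48 = 266.5000
Strategy B: R₀ = 0.27×367 + 0.08×296 + 0.04×556 = 145.0100
Highest R₀: strategy A with 266.5000.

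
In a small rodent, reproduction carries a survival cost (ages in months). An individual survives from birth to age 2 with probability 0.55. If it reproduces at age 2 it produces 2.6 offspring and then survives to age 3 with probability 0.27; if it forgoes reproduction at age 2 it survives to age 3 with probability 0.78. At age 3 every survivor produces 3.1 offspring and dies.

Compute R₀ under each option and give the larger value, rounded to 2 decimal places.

1.89

breed at age 2: R₀ = 0.55 × (2.6 + 0.27 × 3.1) = 0.55 × 3.4370 = 1.8904
delay to age 3: R₀ = 0.55 × (0.78 × 3.1) = 0.55 × 2.4180 = 1.3299
Higher: breed at age 2 (1.8904).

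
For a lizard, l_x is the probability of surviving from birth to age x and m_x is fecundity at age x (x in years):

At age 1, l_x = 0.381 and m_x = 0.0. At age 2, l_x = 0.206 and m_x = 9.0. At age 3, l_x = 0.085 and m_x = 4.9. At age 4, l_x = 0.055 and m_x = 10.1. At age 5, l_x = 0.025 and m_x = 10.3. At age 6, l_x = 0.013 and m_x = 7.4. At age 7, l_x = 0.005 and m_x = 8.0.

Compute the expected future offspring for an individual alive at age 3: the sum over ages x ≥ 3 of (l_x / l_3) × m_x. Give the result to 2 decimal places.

16.07

l_3 = 0.085. Conditional survival from age 3 to x is l_x / l_3.
  x=3: (0.085/0.085) × 4.9 = 4.9000
  x=4: (0.055/0.085) × 10.1 = 6.5353
  x=5: (0.025/0.085) × 10.3 = 3.0294
  x=6: (0.013/0.085) × 7.4 = 1.1318
  x=7: (0.005/0.085) × 8.0 = 0.4706
Sum = 4.9000 + 6.5353 + 3.0294 + 1.1318 + 0.4706 = 16.0671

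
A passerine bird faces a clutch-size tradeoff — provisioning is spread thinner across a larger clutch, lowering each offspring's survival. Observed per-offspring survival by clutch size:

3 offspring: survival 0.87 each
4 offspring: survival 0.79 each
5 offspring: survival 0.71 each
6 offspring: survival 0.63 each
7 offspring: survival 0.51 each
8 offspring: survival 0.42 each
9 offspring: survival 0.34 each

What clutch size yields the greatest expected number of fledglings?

6

Expected fledglings = c × s(c):
  c=3: 3 × 0.87 = 2.610
  c=4: 4 × 0.79 = 3.160
  c=5: 5 × 0.71 = 3.550
  c=6: 6 × 0.63 = 3.780
  c=7: 7 × 0.51 = 3.570
  c=8: 8 × 0.42 = 3.360
  c=9: 9 × 0.34 = 3.060
Maximum at c = 6 (3.780 fledglings).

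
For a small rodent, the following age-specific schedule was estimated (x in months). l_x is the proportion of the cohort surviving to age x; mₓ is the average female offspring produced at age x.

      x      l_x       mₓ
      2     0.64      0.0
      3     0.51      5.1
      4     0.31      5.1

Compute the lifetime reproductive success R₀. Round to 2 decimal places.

4.18

R₀ = Σ l_x mₓ:
  age 2: 0.64 × 0.0 = 0.0000
  age 3: 0.51 × 5.1 = 2.6010
  age 4: 0.31 × 5.1 = 1.5810
R₀ = 0.0000 + 2.6010 + 1.5810 = 4.1820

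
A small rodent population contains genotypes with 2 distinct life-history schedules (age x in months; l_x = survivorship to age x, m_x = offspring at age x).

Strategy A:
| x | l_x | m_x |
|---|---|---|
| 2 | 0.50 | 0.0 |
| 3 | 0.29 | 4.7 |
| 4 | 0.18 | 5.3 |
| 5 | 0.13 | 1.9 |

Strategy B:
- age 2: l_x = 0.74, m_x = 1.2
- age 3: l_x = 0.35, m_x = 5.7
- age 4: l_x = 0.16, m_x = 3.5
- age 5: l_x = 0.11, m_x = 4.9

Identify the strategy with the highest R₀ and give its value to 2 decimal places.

Strategy A: R₀ = 0.50×0.0 + 0.29×4.7 + 0.18×5.3 + 0.13×1.9 = 2.5640
Strategy B: R₀ = 0.74×1.2 + 0.35×5.7 + 0.16×3.5 + 0.11×4.9 = 3.9820
Highest R₀: strategy B with 3.9820.

3.98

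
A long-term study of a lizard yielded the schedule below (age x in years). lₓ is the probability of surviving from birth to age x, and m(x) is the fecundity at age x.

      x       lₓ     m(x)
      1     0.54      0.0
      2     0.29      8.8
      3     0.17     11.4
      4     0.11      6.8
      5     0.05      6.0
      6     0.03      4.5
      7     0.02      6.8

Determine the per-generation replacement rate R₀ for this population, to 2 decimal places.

5.81

R₀ = Σ lₓ m(x):
  age 1: 0.54 × 0.0 = 0.0000
  age 2: 0.29 × 8.8 = 2.5520
  age 3: 0.17 × 11.4 = 1.9380
  age 4: 0.11 × 6.8 = 0.7480
  age 5: 0.05 × 6.0 = 0.3000
  age 6: 0.03 × 4.5 = 0.1350
  age 7: 0.02 × 6.8 = 0.1360
R₀ = 0.0000 + 2.5520 + 1.9380 + 0.7480 + 0.3000 + 0.1350 + 0.1360 = 5.8090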